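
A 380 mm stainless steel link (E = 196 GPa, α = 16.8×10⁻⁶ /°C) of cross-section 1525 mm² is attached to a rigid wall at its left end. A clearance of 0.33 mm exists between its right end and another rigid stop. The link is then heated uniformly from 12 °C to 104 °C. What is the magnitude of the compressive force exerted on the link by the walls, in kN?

P ≈ 202 kN

If the wall were absent the link would grow by αΔT L = 16.8×10⁻⁶ × 92 × 380 = 0.5873 mm.
After closing the 0.33 mm clearance, 0.5873 − 0.33 = 0.2573 mm of expansion remains to be suppressed by the wall.
So σ = E(δ_free − g)/L = 196×10³ × 0.2573/380 = 132.7 MPa.
Force on the wall = σA = 132.7 × 1525 mm² = 202.4 kN.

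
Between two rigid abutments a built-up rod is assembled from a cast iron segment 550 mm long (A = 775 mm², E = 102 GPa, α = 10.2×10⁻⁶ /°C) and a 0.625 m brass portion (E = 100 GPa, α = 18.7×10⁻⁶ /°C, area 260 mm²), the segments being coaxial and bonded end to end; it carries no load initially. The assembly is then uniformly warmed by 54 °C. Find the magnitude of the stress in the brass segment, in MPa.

If the supports were absent, the total length change would be Σ αᵢΔT Lᵢ = 10.2×10⁻⁶×54×550 + 18.7×10⁻⁶×54×625 = 0.9341 mm.
The rigid supports impose zero overall length change; the single axial force P common to all segments must satisfy P Σ Lᵢ/(AᵢEᵢ) = δ_free.
Σ Lᵢ/(AᵢEᵢ) = 550/(775×102×10³) + 625/(260×100×10³) = 3.1×10⁻⁵ mm/N.
P = 0.9341 / 3.1×10⁻⁵ = 30130 N = 30.13 kN, compressive.
σ_{brass} = P / A = 30130 / 260 = 115.9 MPa.

σ ≈ 116 MPa (compressive)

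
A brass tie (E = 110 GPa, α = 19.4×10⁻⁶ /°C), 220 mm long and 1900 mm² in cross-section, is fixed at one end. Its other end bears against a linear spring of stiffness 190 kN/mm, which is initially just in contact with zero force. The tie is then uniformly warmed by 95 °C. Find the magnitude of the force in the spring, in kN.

P ≈ 64.2 kN

Free thermal expansion: δ_free = αΔT L = 19.4×10⁻⁶ × 95 × 220 = 0.4055 mm.
With a force P in the spring, the elastic change of the tie is PL/(AE) and that of the spring is P/k; compatibility requires their sum to equal δ_free.
So P = δ_free / [L/(AE) + 1/k] = 0.4055 / [ 220/(1900×110×10³) + 1/(190×10³) ].
P = 0.4055 / 6.316×10⁻⁶ = 64200 N.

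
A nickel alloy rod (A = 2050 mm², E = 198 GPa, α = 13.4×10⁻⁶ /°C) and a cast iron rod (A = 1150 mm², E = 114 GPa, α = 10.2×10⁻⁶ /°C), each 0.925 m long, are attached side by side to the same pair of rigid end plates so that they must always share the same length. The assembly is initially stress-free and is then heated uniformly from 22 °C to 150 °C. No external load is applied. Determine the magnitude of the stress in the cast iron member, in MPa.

σ ≈ 35.3 MPa (tensile)

Equilibrium of a rigid end plate with no external load gives equal and opposite internal forces ±P in the two members. Since α_{nickel alloy} > α_{cast iron}, heating drives the nickel alloy into compression and the cast iron into tension.
Equating the net (thermal + elastic) strains gives |α₁ − α₂|·ΔT = P·[1/(A₁E₁) + 1/(A₂E₂)].
|α₁ − α₂|·ΔT = 3.2×10⁻⁶ × 128 = 0.0004096.
1/(A₁E₁) + 1/(A₂E₂) = 1/(2050×198×10³) + 1/(1150×114×10³) = 1.009×10⁻⁸ N⁻¹.
P = 0.0004096 / 1.009×10⁻⁸ = 40590 N = 40.59 kN.
σ_{cast iron} = P/A₂ = 40590/1150 = 35.29 MPa, tensile.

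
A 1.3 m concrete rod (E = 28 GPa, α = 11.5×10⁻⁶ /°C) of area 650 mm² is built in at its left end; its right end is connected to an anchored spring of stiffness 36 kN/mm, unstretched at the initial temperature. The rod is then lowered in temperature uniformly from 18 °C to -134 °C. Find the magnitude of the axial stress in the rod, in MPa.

σ ≈ 35.2 MPa (tensile)

If the spring were absent the rod would shorten by αΔT L = 11.5×10⁻⁶ × 152 × 1300 = 2.272 mm.
Let P be the tensile force in the spring. The rod extends elastically by PL/(AE) and the spring stretches by P/k; together these equal δ_free.
P [ L/(AE) + 1/k ] = δ_free → P [ 1300/(650×28×10³) + 1/(36×10³) ] = 2.272.
P = 2.272 / 9.921×10⁻⁵ = 22910 N.
σ = P/A = 22910/650 = 35.24 MPa.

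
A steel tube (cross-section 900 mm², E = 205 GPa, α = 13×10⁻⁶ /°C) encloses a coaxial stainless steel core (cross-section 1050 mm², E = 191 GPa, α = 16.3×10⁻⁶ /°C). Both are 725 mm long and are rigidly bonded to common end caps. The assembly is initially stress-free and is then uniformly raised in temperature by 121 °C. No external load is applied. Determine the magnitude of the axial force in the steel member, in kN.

Equilibrium of a rigid end plate with no external load gives equal and opposite internal forces ±P in the two members. Since α_{stainless steel} > α_{steel}, heating drives the stainless steel into compression and the steel into tension.
Setting the final lengths equal and cancelling L: (α₁ − α₂)ΔT = P/(A₁E₁) + P/(A₂E₂).
|α₁ − α₂|·ΔT = 3.3×10⁻⁶ × 121 = 0.0003993.
1/(A₁E₁) + 1/(A₂E₂) = 1/(900×205×10³) + 1/(1050×191×10³) = 1.041×10⁻⁸ N⁻¹.
So P = 0.0003993 / 1.041×10⁻⁸ = 38.37 kN.

P ≈ 38.4 kN (tensile in the steel)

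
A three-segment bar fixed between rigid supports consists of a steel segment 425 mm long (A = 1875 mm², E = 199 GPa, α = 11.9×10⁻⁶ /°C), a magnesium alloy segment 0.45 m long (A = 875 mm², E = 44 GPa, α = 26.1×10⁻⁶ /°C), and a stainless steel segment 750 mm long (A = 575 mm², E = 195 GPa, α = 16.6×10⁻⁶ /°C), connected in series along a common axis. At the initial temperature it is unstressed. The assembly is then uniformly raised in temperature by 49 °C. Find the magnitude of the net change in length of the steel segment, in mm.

With the walls removed the bar would change length by δ_free = Σ αᵢΔT Lᵢ = 11.9×10⁻⁶×49×425 + 26.1×10⁻⁶×49×450 + 16.6×10⁻⁶×49×750 = 1.433 mm.
The rigid supports impose zero overall length change; the single axial force P common to all segments must satisfy P Σ Lᵢ/(AᵢEᵢ) = δ_free.
The series flexibility is Σ Lᵢ/(AᵢEᵢ) = 425/(1875×199×10³) + 450/(875×44×10³) + 750/(575×195×10³) = 1.952×10⁻⁵ mm/N.
So P = 1.433 / 1.952×10⁻⁵ = 73.44 kN, compressive.
For the steel segment, free thermal change = 11.9×10⁻⁶×49×425 = 0.2478 mm and elastic change from P = 73440×425/(1875×199×10³) = 0.08366 mm; these oppose, so the net change is 0.164 mm (segment lengthens).

|ΔL| ≈ 0.164 mm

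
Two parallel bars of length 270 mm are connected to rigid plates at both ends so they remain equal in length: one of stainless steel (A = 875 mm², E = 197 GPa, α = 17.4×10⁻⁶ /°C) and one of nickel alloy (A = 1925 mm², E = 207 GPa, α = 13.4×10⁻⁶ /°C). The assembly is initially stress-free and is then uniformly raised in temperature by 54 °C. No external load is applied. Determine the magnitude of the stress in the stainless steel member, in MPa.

σ ≈ 29.7 MPa (compressive)

Equilibrium of a rigid end plate with no external load gives equal and opposite internal forces ±P in the two members. Since α_{stainless steel} > α_{nickel alloy}, heating drives the stainless steel into compression and the nickel alloy into tension.
Equating the net (thermal + elastic) strains gives |α₁ − α₂|·ΔT = P·[1/(A₁E₁) + 1/(A₂E₂)].
|α₁ − α₂|·ΔT = 4×10⁻⁶ × 54 = 0.000216.
1/(A₁E₁) + 1/(A₂E₂) = 1/(875×197×10³) + 1/(1925×207×10³) = 8.311×10⁻⁹ N⁻¹.
So P = 0.000216 / 8.311×10⁻⁹ = 25.99 kN.
σ_{stainless steel} = P/A₁ = 25990/875 = 29.7 MPa, compressive.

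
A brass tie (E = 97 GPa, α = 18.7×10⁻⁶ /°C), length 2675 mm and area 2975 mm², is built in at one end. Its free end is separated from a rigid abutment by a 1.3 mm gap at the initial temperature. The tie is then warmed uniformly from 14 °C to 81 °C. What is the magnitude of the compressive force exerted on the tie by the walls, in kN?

Free thermal elongation = αΔT L = 18.7×10⁻⁶ × 67 × 2675 = 3.352 mm.
This exceeds the 1.3 mm gap, so the wall pushes back. The portion of expansion that must be recovered elastically is δ_free − gap = 3.352 − 1.3 = 2.052 mm.
That suppressed elongation corresponds to σ = E·Δ/L = 97×10³ × 2.052/2675 = 74.39 MPa.
Force on the wall = σA = 74.39 × 2975 mm² = 221.3 kN.

P ≈ 221 kN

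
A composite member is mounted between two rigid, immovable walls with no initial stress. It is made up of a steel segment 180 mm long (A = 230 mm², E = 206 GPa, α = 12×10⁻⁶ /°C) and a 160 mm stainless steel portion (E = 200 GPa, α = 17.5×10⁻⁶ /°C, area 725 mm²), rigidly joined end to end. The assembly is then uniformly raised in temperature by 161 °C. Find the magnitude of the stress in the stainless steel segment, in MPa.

Free thermal expansion of the whole bar: Σ αᵢΔT Lᵢ = 12×10⁻⁶×161×180 + 17.5×10⁻⁶×161×160 = 0.7986 mm.
The walls prevent any net length change, so an axial force P (same in every segment) develops. Compatibility: P · Σ Lᵢ/(AᵢEᵢ) = δ_free.
Σ Lᵢ/(AᵢEᵢ) = 180/(230×206×10³) + 160/(725×200×10³) = 4.903×10⁻⁶ mm/N.
So P = 0.7986 / 4.903×10⁻⁶ = 162.9 kN, compressive.
σ_{stainless steel} = P / A = 162900 / 725 = 224.7 MPa.

σ ≈ 225 MPa (compressive)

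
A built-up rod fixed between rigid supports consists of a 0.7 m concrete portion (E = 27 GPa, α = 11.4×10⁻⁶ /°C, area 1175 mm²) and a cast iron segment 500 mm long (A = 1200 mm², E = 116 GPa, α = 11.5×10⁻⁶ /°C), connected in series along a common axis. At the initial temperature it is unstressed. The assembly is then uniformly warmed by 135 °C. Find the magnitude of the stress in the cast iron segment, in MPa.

Free thermal expansion of the whole bar: Σ αᵢΔT Lᵢ = 11.4×10⁻⁶×135×700 + 11.5×10⁻⁶×135×500 = 1.854 mm.
Since the ends are fixed, an axial force P builds up, equal in every segment, with P · Σ Lᵢ/(AᵢEᵢ) = δ_free.
The series flexibility is Σ Lᵢ/(AᵢEᵢ) = 700/(1175×27×10³) + 500/(1200×116×10³) = 2.566×10⁻⁵ mm/N.
So P = 1.854 / 2.566×10⁻⁵ = 72.24 kN, compressive.
σ_{cast iron} = P / A = 72240 / 1200 = 60.2 MPa.

σ ≈ 60.2 MPa (compressive)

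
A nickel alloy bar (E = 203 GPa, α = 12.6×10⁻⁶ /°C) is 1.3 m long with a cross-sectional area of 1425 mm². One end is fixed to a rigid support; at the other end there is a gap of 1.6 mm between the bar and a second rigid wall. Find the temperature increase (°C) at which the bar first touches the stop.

The gap closes when αΔT L = 1.6 mm, since the bar is still unstressed at that instant.
ΔT = 1.6 / (12.6×10⁻⁶ × 1300) = 97.68 °C.

ΔT ≈ 97.7 °C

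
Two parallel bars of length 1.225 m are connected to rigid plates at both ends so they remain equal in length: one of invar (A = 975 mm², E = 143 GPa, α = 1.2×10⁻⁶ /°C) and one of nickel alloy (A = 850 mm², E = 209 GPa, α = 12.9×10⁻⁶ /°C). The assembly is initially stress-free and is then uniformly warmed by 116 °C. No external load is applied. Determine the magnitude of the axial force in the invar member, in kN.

P ≈ 106 kN (tensile in the invar)

Equilibrium of a rigid end plate with no external load gives equal and opposite internal forces ±P in the two members. Since α_{nickel alloy} > α_{invar}, heating drives the nickel alloy into compression and the invar into tension.
Setting the final lengths equal and cancelling L: (α₁ − α₂)ΔT = P/(A₁E₁) + P/(A₂E₂).
|α₁ − α₂|·ΔT = 11.7×10⁻⁶ × 116 = 0.001357.
1/(A₁E₁) + 1/(A₂E₂) = 1/(975×143×10³) + 1/(850×209×10³) = 1.28×10⁻⁸ N⁻¹.
P = 0.001357 / 1.28×10⁻⁸ = 106000 N = 106 kN.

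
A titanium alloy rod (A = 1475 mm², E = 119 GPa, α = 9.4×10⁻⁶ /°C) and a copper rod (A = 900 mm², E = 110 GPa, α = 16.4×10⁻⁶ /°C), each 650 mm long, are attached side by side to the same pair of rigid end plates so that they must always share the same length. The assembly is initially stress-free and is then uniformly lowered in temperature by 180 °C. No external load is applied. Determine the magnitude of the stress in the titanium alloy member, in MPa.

The copper has the larger α, so on cooling it would change length more than the titanium alloy if both were free. The rigid plates force a common final length, so the copper is put into tension and the titanium alloy into compression, with equal and opposite forces P (no external load).
Compatibility of the two members (thermal + elastic change equal): (α₁ − α₂)ΔT = P·[1/(A₁E₁) + 1/(A₂E₂)].
|α₁ − α₂|·ΔT = 7×10⁻⁶ × 180 = 0.00126.
1/(A₁E₁) + 1/(A₂E₂) = 1/(1475×119×10³) + 1/(900×110×10³) = 1.58×10⁻⁸ N⁻¹.
So P = 0.00126 / 1.58×10⁻⁸ = 79.76 kN.
σ_{titanium alloy} = P/A₁ = 79760/1475 = 54.07 MPa, compressive.

σ ≈ 54.1 MPa (compressive)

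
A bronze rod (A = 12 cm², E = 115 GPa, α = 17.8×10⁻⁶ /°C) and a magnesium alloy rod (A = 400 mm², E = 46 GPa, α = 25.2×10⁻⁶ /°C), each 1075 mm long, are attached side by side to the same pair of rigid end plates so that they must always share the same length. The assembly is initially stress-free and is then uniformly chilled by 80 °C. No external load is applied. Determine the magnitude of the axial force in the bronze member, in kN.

Equilibrium of a rigid end plate with no external load gives equal and opposite internal forces ±P in the two members. Since α_{magnesium alloy} > α_{bronze}, cooling drives the magnesium alloy into tension and the bronze into compression.
Setting the final lengths equal and cancelling L: (α₁ − α₂)ΔT = P/(A₁E₁) + P/(A₂E₂).
|α₁ − α₂|·ΔT = 7.4×10⁻⁶ × 80 = 0.000592.
1/(A₁E₁) + 1/(A₂E₂) = 1/(1200×115×10³) + 1/(400×46×10³) = 6.159×10⁻⁸ N⁻¹.
P = 0.000592 / 6.159×10⁻⁸ = 9611 N = 9.611 kN.

P ≈ 9.61 kN (compressive in the bronze)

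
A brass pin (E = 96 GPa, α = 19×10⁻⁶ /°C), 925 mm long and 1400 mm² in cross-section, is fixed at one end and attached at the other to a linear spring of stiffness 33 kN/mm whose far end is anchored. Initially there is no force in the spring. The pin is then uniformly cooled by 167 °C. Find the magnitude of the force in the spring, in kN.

If the spring were absent the pin would shorten by αΔT L = 19×10⁻⁶ × 167 × 925 = 2.935 mm.
Let P be the tensile force in the spring. The pin extends elastically by PL/(AE) and the spring stretches by P/k; together these equal δ_free.
So P = δ_free / [L/(AE) + 1/k] = 2.935 / [ 925/(1400×96×10³) + 1/(33×10³) ].
P = 2.935 / 3.719×10⁻⁵ = 78930 N.

P ≈ 78.9 kN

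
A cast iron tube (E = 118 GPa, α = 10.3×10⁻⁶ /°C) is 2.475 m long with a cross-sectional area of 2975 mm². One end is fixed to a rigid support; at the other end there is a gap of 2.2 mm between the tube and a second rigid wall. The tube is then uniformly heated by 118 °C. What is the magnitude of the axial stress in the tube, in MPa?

Unrestrained expansion: δ_free = αΔT L = 10.3×10⁻⁶ × 118 × 2475 = 3.008 mm.
This exceeds the 2.2 mm gap, so the wall pushes back. The portion of expansion that must be recovered elastically is δ_free − gap = 3.008 − 2.2 = 0.8081 mm.
That suppressed elongation corresponds to σ = E·Δ/L = 118×10³ × 0.8081/2475 = 38.53 MPa.

σ ≈ 38.5 MPa (compressive)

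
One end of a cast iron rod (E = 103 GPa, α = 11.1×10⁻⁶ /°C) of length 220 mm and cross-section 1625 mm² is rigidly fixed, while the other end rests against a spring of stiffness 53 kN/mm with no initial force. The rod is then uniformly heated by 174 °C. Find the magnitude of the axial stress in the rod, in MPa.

σ ≈ 13 MPa (compressive)

The unrestrained thermal change is αΔT L = 11.1×10⁻⁶ × 174 × 220 = 0.4249 mm.
With a force P in the spring, the elastic change of the rod is PL/(AE) and that of the spring is P/k; compatibility requires their sum to equal δ_free.
P [ L/(AE) + 1/k ] = δ_free → P [ 220/(1625×103×10³) + 1/(53×10³) ] = 0.4249.
P = 0.4249 / 2.018×10⁻⁵ = 21050 N.
σ = P/A = 21050/1625 = 12.96 MPa.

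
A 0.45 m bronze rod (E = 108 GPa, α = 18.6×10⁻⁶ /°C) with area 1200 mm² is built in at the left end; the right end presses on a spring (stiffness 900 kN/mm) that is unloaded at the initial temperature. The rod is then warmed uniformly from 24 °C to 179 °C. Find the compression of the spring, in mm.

δ ≈ 0.315 mm

If the spring were absent the rod would lengthen by αΔT L = 18.6×10⁻⁶ × 155 × 450 = 1.297 mm.
Let P be the compressive force at the spring. The rod shortens elastically by PL/(AE) and the spring compresses by P/k; together these equal δ_free.
P [ L/(AE) + 1/k ] = δ_free → P [ 450/(1200×108×10³) + 1/(900×10³) ] = 1.297.
P = 1.297 / 4.583×10⁻⁶ = 283100 N.
Spring compression = P/k = 283100/(900×10³) = 0.3145 mm.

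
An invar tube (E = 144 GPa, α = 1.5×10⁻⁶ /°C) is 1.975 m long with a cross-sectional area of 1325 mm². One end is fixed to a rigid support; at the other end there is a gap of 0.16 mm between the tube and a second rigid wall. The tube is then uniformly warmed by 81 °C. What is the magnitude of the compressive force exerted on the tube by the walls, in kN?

P ≈ 7.72 kN

If the wall were absent the tube would grow by αΔT L = 1.5×10⁻⁶ × 81 × 1975 = 0.24 mm.
This exceeds the 0.16 mm gap, so the wall pushes back. The portion of expansion that must be recovered elastically is δ_free − gap = 0.24 − 0.16 = 0.07996 mm.
Compatibility: PL/(AE) = 0.07996 mm, so σ = P/A = E × (0.07996/1975) = 5.83 MPa.
P = σA = 5.83 × 1325 = 7.725 kN.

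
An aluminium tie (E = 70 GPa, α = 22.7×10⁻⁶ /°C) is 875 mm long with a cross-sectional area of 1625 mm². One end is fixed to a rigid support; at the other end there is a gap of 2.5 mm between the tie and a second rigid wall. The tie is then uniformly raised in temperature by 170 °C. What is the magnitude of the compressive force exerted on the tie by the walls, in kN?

P ≈ 114 kN

Free thermal elongation = αΔT L = 22.7×10⁻⁶ × 170 × 875 = 3.377 mm.
This exceeds the 2.5 mm gap, so the wall pushes back. The portion of expansion that must be recovered elastically is δ_free − gap = 3.377 − 2.5 = 0.8766 mm.
So σ = E(δ_free − g)/L = 70×10³ × 0.8766/875 = 70.13 MPa.
P = σA = 70.13 × 1625 = 114 kN.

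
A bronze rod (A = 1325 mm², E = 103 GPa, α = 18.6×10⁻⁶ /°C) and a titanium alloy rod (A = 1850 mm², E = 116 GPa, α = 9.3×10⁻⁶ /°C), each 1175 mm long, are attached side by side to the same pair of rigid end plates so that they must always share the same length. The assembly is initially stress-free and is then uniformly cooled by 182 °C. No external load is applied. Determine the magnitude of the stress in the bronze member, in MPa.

The bronze has the larger α, so on cooling it would change length more than the titanium alloy if both were free. The rigid plates force a common final length, so the bronze is put into tension and the titanium alloy into compression, with equal and opposite forces P (no external load).
Setting the final lengths equal and cancelling L: (α₁ − α₂)ΔT = P/(A₁E₁) + P/(A₂E₂).
|α₁ − α₂|·ΔT = 9.3×10⁻⁶ × 182 = 0.001693.
1/(A₁E₁) + 1/(A₂E₂) = 1/(1325×103×10³) + 1/(1850×116×10³) = 1.199×10⁻⁸ N⁻¹.
So P = 0.001693 / 1.199×10⁻⁸ = 141.2 kN.
σ_{bronze} = P/A₁ = 141200/1325 = 106.6 MPa, tensile.

σ ≈ 107 MPa (tensile)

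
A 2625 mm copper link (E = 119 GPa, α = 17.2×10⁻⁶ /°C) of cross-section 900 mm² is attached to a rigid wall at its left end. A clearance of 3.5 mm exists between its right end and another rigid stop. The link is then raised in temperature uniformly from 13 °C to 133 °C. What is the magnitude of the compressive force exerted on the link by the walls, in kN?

If the wall were absent the link would grow by αΔT L = 17.2×10⁻⁶ × 120 × 2625 = 5.418 mm.
The gap closes (δ_free > 3.5 mm) and the wall then resists a further 5.418 − 3.5 = 1.918 mm of expansion.
So σ = E(δ_free − g)/L = 119×10³ × 1.918/2625 = 86.95 MPa.
Force on the wall = σA = 86.95 × 900 mm² = 78.25 kN.

P ≈ 78.3 kN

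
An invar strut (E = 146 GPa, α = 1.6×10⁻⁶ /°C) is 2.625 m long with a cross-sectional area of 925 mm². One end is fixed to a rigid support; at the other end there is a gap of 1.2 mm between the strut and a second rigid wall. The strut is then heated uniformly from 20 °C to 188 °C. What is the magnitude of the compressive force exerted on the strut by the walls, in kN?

Unrestrained expansion: δ_free = αΔT L = 1.6×10⁻⁶ × 168 × 2625 = 0.7056 mm.
This is smaller than the 1.2 mm clearance, so the strut expands freely without reaching the stop — the stress is zero.

P ≈ 0 kN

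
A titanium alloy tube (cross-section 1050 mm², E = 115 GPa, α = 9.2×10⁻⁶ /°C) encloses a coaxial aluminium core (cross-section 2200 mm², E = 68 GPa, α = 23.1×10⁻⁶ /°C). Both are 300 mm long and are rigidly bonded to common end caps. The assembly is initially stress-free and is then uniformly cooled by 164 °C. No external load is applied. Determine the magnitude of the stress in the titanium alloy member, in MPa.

The aluminium has the larger α, so on cooling it would change length more than the titanium alloy if both were free. The rigid plates force a common final length, so the aluminium is put into tension and the titanium alloy into compression, with equal and opposite forces P (no external load).
Setting the final lengths equal and cancelling L: (α₁ − α₂)ΔT = P/(A₁E₁) + P/(A₂E₂).
|α₁ − α₂|·ΔT = 13.9×10⁻⁶ × 164 = 0.00228.
1/(A₁E₁) + 1/(A₂E₂) = 1/(1050×115×10³) + 1/(2200×68×10³) = 1.497×10⁻⁸ N⁻¹.
So P = 0.00228 / 1.497×10⁻⁸ = 152.3 kN.
σ_{titanium alloy} = P/A₁ = 152300/1050 = 145.1 MPa, compressive.

σ ≈ 145 MPa (compressive)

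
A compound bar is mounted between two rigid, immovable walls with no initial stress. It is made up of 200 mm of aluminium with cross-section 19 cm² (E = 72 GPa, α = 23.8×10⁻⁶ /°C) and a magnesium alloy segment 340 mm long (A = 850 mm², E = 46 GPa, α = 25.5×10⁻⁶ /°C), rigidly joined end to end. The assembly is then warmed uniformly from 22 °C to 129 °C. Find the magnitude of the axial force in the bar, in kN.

P ≈ 141 kN (compressive)

If the supports were absent, the total length change would be Σ αᵢΔT Lᵢ = 23.8×10⁻⁶×107×200 + 25.5×10⁻⁶×107×340 = 1.437 mm.
The rigid supports impose zero overall length change; the single axial force P common to all segments must satisfy P Σ Lᵢ/(AᵢEᵢ) = δ_free.
Σ Lᵢ/(AᵢEᵢ) = 200/(1900×72×10³) + 340/(850×46×10³) = 1.016×10⁻⁵ mm/N.
So P = 1.437 / 1.016×10⁻⁵ = 141.5 kN, compressive.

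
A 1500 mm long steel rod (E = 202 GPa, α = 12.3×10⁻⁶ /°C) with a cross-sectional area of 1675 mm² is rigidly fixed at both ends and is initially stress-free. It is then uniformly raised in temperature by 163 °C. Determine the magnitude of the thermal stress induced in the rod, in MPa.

The supports are rigid, so the total axial strain is zero. The restrained thermal strain is ε = αΔT = 12.3×10⁻⁶ × 163 = 2004.9×10⁻⁶.
Hence σ = E·αΔT = 202×10³ × 2004.9×10⁻⁶ = 405 MPa, compressive.

σ ≈ 405 MPa (compressive)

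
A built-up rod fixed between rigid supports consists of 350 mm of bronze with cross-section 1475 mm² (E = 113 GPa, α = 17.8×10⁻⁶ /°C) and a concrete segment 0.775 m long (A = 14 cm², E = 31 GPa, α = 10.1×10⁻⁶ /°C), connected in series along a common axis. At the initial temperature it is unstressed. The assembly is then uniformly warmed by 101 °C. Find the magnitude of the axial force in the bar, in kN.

P ≈ 71.1 kN (compressive)

If the supports were absent, the total length change would be Σ αᵢΔT Lᵢ = 17.8×10⁻⁶×101×350 + 10.1×10⁻⁶×101×775 = 1.42 mm.
The rigid supports impose zero overall length change; the single axial force P common to all segments must satisfy P Σ Lᵢ/(AᵢEᵢ) = δ_free.
The series flexibility is Σ Lᵢ/(AᵢEᵢ) = 350/(1475×113×10³) + 775/(1400×31×10³) = 1.996×10⁻⁵ mm/N.
Hence P = δ_free / Σ(L/AE) = 1.42/1.996×10⁻⁵ = 71.14 kN (compressive).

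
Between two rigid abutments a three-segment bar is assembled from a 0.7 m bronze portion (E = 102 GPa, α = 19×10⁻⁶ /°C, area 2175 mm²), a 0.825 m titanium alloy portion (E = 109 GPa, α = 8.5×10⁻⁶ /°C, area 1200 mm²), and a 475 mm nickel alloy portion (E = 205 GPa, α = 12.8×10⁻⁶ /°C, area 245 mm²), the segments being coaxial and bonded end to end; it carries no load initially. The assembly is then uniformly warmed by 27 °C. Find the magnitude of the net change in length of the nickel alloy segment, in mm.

|ΔL| ≈ 0.192 mm

Free thermal expansion of the whole bar: Σ αᵢΔT Lᵢ = 19×10⁻⁶×27×700 + 8.5×10⁻⁶×27×825 + 12.8×10⁻⁶×27×475 = 0.7126 mm.
Since the ends are fixed, an axial force P builds up, equal in every segment, with P · Σ Lᵢ/(AᵢEᵢ) = δ_free.
The series flexibility is Σ Lᵢ/(AᵢEᵢ) = 700/(2175×102×10³) + 825/(1200×109×10³) + 475/(245×205×10³) = 1.892×10⁻⁵ mm/N.
Hence P = δ_free / Σ(L/AE) = 0.7126/1.892×10⁻⁵ = 37.66 kN (compressive).
For the nickel alloy segment, free thermal change = 12.8×10⁻⁶×27×475 = 0.1642 mm and elastic change from P = 37660×475/(245×205×10³) = 0.3562 mm; these oppose, so the net change is 0.192 mm (segment shortens).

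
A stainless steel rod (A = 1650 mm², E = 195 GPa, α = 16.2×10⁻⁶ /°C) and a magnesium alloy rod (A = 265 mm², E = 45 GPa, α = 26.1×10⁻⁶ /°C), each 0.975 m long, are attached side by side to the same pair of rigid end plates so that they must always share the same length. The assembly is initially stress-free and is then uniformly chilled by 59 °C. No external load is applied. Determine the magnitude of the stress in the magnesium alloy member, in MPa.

The magnesium alloy has the larger α, so on cooling it would change length more than the stainless steel if both were free. The rigid plates force a common final length, so the magnesium alloy is put into tension and the stainless steel into compression, with equal and opposite forces P (no external load).
Equating the net (thermal + elastic) strains gives |α₁ − α₂|·ΔT = P·[1/(A₁E₁) + 1/(A₂E₂)].
|α₁ − α₂|·ΔT = 9.9×10⁻⁶ × 59 = 0.0005841.
1/(A₁E₁) + 1/(A₂E₂) = 1/(1650×195×10³) + 1/(265×45×10³) = 8.697×10⁻⁸ N⁻¹.
So P = 0.0005841 / 8.697×10⁻⁸ = 6.716 kN.
σ_{magnesium alloy} = P/A₂ = 6716/265 = 25.35 MPa, tensile.

σ ≈ 25.3 MPa (tensile)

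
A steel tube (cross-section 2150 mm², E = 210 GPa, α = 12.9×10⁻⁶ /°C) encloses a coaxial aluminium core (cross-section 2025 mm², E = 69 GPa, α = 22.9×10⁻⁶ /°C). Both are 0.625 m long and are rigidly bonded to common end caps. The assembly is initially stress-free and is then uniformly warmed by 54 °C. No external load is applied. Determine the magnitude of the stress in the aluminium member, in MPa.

The aluminium has the larger α, so on heating it would change length more than the steel if both were free. The rigid plates force a common final length, so the aluminium is put into compression and the steel into tension, with equal and opposite forces P (no external load).
Equating the net (thermal + elastic) strains gives |α₁ − α₂|·ΔT = P·[1/(A₁E₁) + 1/(A₂E₂)].
|α₁ − α₂|·ΔT = 10×10⁻⁶ × 54 = 0.00054.
1/(A₁E₁) + 1/(A₂E₂) = 1/(2150×210×10³) + 1/(2025×69×10³) = 9.372×10⁻⁹ N⁻¹.
P = 0.00054 / 9.372×10⁻⁹ = 57620 N = 57.62 kN.
σ_{aluminium} = P/A₂ = 57620/2025 = 28.45 MPa, compressive.

σ ≈ 28.5 MPa (compressive)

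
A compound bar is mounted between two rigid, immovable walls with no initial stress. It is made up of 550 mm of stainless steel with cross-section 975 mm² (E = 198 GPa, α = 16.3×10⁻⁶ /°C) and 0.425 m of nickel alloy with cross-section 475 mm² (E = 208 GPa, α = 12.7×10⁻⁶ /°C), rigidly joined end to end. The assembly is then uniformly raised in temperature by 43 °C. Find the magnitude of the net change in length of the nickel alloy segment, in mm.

If the supports were absent, the total length change would be Σ αᵢΔT Lᵢ = 16.3×10⁻⁶×43×550 + 12.7×10⁻⁶×43×425 = 0.6176 mm.
Since the ends are fixed, an axial force P builds up, equal in every segment, with P · Σ Lᵢ/(AᵢEᵢ) = δ_free.
The series flexibility is Σ Lᵢ/(AᵢEᵢ) = 550/(975×198×10³) + 425/(475×208×10³) = 7.151×10⁻⁶ mm/N.
P = 0.6176 / 7.151×10⁻⁶ = 86370 N = 86.37 kN, compressive.
For the nickel alloy segment, free thermal change = 12.7×10⁻⁶×43×425 = 0.2321 mm and elastic change from P = 86370×425/(475×208×10³) = 0.3715 mm; these oppose, so the net change is 0.139 mm (segment shortens).

|ΔL| ≈ 0.139 mm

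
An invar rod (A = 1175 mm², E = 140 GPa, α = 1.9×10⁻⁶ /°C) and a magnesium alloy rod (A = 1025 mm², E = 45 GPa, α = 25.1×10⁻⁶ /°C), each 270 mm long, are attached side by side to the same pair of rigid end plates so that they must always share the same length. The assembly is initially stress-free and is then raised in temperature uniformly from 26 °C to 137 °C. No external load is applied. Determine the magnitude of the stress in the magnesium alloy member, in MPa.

σ ≈ 90.5 MPa (compressive)

Equilibrium of a rigid end plate with no external load gives equal and opposite internal forces ±P in the two members. Since α_{magnesium alloy} > α_{invar}, heating drives the magnesium alloy into compression and the invar into tension.
Compatibility of the two members (thermal + elastic change equal): (α₁ − α₂)ΔT = P·[1/(A₁E₁) + 1/(A₂E₂)].
|α₁ − α₂|·ΔT = 23.2×10⁻⁶ × 111 = 0.002575.
1/(A₁E₁) + 1/(A₂E₂) = 1/(1175×140×10³) + 1/(1025×45×10³) = 2.776×10⁻⁸ N⁻¹.
So P = 0.002575 / 2.776×10⁻⁸ = 92.77 kN.
σ_{magnesium alloy} = P/A₂ = 92770/1025 = 90.51 MPa, compressive.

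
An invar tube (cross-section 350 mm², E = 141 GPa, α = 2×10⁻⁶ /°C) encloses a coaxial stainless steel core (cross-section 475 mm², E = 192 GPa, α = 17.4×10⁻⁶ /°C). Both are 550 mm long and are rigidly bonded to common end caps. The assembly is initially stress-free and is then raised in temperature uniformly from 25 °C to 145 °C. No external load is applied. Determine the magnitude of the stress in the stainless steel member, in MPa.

Both members must finish at the same length. With the larger α, the stainless steel tends to over-expand; the plates restrain it, putting the stainless steel in compression and the invar in tension. With no external load the two internal forces are equal and opposite, magnitude P.
Equating the net (thermal + elastic) strains gives |α₁ − α₂|·ΔT = P·[1/(A₁E₁) + 1/(A₂E₂)].
|α₁ − α₂|·ΔT = 15.4×10⁻⁶ × 120 = 0.001848.
1/(A₁E₁) + 1/(A₂E₂) = 1/(350×141×10³) + 1/(475×192×10³) = 3.123×10⁻⁸ N⁻¹.
P = 0.001848 / 3.123×10⁻⁸ = 59180 N = 59.18 kN.
σ_{stainless steel} = P/A₂ = 59180/475 = 124.6 MPa, compressive.

σ ≈ 125 MPa (compressive)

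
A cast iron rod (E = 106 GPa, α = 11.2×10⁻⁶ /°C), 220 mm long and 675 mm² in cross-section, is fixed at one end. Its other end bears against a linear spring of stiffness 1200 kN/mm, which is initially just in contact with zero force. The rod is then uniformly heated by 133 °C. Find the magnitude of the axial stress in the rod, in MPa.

σ ≈ 124 MPa (compressive)

The unrestrained thermal change is αΔT L = 11.2×10⁻⁶ × 133 × 220 = 0.3277 mm.
Let P be the compressive force at the spring. The rod shortens elastically by PL/(AE) and the spring compresses by P/k; together these equal δ_free.
P [ L/(AE) + 1/k ] = δ_free → P [ 220/(675×106×10³) + 1/(1200×10³) ] = 0.3277.
P = 0.3277 / 3.908×10⁻⁶ = 83850 N.
σ = P/A = 83850/675 = 124.2 MPa.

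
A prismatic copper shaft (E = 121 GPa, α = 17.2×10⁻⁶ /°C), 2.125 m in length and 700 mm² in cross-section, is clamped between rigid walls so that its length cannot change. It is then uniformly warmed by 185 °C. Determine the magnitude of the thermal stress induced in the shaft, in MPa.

σ ≈ 385 MPa (compressive)

With length fixed, the mechanical strain must cancel the thermal strain αΔT = 17.2×10⁻⁶ × 185 = 3182×10⁻⁶.
The stress required to suppress this strain is σ = Eε = 121×10³ × 3182×10⁻⁶ = 385 MPa, compressive since the shaft is trying to expand.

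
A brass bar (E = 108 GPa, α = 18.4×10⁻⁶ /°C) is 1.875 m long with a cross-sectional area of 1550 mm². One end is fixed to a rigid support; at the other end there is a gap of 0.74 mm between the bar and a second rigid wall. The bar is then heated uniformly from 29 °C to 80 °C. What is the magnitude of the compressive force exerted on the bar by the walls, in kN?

P ≈ 91 kN

Unrestrained expansion: δ_free = αΔT L = 18.4×10⁻⁶ × 51 × 1875 = 1.759 mm.
After closing the 0.74 mm clearance, 1.759 − 0.74 = 1.019 mm of expansion remains to be suppressed by the wall.
So σ = E(δ_free − g)/L = 108×10³ × 1.019/1875 = 58.72 MPa.
P = σA = 58.72 × 1550 = 91.02 kN.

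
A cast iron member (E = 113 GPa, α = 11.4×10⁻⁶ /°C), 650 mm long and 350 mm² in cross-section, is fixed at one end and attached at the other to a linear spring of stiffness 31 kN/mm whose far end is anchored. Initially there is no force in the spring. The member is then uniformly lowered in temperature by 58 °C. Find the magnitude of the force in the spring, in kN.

Free thermal contraction: δ_free = αΔT L = 11.4×10⁻⁶ × 58 × 650 = 0.4298 mm.
Let P be the tensile force in the spring. The member extends elastically by PL/(AE) and the spring stretches by P/k; together these equal δ_free.
P [ L/(AE) + 1/k ] = δ_free → P [ 650/(350×113×10³) + 1/(31×10³) ] = 0.4298.
P = 0.4298 / 4.869×10⁻⁵ = 8826 N.

P ≈ 8.83 kN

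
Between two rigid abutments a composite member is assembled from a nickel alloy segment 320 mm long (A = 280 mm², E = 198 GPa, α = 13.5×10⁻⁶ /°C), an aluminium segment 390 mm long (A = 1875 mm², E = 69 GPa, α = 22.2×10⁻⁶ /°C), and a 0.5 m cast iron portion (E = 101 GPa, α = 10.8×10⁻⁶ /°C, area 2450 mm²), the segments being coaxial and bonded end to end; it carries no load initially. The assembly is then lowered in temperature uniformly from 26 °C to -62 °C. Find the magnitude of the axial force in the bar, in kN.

P ≈ 150 kN (tensile)

If the supports were absent, the total length change would be Σ αᵢΔT Lᵢ = 13.5×10⁻⁶×88×320 + 22.2×10⁻⁶×88×390 + 10.8×10⁻⁶×88×500 = 1.617 mm.
The rigid supports impose zero overall length change; the single axial force P common to all segments must satisfy P Σ Lᵢ/(AᵢEᵢ) = δ_free.
Σ Lᵢ/(AᵢEᵢ) = 320/(280×198×10³) + 390/(1875×69×10³) + 500/(2450×101×10³) = 1.081×10⁻⁵ mm/N.
Hence P = δ_free / Σ(L/AE) = 1.617/1.081×10⁻⁵ = 149.6 kN (tensile).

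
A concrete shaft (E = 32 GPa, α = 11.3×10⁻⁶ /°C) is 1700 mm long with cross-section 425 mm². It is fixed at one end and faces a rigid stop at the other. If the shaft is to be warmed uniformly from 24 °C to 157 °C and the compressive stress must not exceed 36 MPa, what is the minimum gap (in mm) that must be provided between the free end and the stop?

g ≈ 0.642 mm

With no wall the shaft would lengthen by αΔT L = 11.3×10⁻⁶ × 133 × 1700 = 2.555 mm.
At the allowable stress the elastic shortening the wall may impose is σL/E = 36 × 1700 / (32×10³) = 1.913 mm.
The gap must absorb the remainder: g_min = 2.555 − 1.913 = 0.6424 mm.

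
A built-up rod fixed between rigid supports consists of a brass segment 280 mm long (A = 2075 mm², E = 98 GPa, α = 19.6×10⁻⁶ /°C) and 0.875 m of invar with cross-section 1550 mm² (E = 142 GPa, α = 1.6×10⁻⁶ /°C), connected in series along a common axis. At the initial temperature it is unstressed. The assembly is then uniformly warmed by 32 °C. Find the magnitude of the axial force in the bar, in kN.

P ≈ 41.2 kN (compressive)

Free thermal expansion of the whole bar: Σ αᵢΔT Lᵢ = 19.6×10⁻⁶×32×280 + 1.6×10⁻⁶×32×875 = 0.2204 mm.
The walls prevent any net length change, so an axial force P (same in every segment) develops. Compatibility: P · Σ Lᵢ/(AᵢEᵢ) = δ_free.
The series flexibility is Σ Lᵢ/(AᵢEᵢ) = 280/(2075×98×10³) + 875/(1550×142×10³) = 5.352×10⁻⁶ mm/N.
Hence P = δ_free / Σ(L/AE) = 0.2204/5.352×10⁻⁶ = 41.18 kN (compressive).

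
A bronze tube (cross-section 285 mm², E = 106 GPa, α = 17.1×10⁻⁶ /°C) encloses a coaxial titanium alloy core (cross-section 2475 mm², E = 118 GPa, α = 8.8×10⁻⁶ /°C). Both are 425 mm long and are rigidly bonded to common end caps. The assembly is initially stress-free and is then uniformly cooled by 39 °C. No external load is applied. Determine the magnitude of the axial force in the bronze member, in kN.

P ≈ 8.86 kN (tensile in the bronze)

The bronze has the larger α, so on cooling it would change length more than the titanium alloy if both were free. The rigid plates force a common final length, so the bronze is put into tension and the titanium alloy into compression, with equal and opposite forces P (no external load).
Setting the final lengths equal and cancelling L: (α₁ − α₂)ΔT = P/(A₁E₁) + P/(A₂E₂).
|α₁ − α₂|·ΔT = 8.3×10⁻⁶ × 39 = 0.0003237.
1/(A₁E₁) + 1/(A₂E₂) = 1/(285×106×10³) + 1/(2475×118×10³) = 3.653×10⁻⁸ N⁻¹.
So P = 0.0003237 / 3.653×10⁻⁸ = 8.862 kN.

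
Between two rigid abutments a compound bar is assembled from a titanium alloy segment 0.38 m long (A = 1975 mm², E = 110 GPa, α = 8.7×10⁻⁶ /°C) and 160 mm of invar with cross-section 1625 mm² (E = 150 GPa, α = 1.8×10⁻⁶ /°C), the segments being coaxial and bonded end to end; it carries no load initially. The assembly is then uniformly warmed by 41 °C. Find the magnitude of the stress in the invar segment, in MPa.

σ ≈ 37.7 MPa (compressive)

With the walls removed the bar would change length by δ_free = Σ αᵢΔT Lᵢ = 8.7×10⁻⁶×41×380 + 1.8×10⁻⁶×41×160 = 0.1474 mm.
The rigid supports impose zero overall length change; the single axial force P common to all segments must satisfy P Σ Lᵢ/(AᵢEᵢ) = δ_free.
Σ Lᵢ/(AᵢEᵢ) = 380/(1975×110×10³) + 160/(1625×150×10³) = 2.406×10⁻⁶ mm/N.
P = 0.1474 / 2.406×10⁻⁶ = 61260 N = 61.26 kN, compressive.
σ_{invar} = P / A = 61260 / 1625 = 37.7 MPa.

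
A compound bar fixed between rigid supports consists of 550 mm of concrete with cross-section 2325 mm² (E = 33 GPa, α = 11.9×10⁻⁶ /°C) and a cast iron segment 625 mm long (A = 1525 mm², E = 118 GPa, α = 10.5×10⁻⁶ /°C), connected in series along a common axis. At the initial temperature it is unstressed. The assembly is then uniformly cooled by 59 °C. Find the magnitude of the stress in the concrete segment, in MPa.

With the walls removed the bar would change length by δ_free = Σ αᵢΔT Lᵢ = 11.9×10⁻⁶×59×550 + 10.5×10⁻⁶×59×625 = 0.7733 mm.
Since the ends are fixed, an axial force P builds up, equal in every segment, with P · Σ Lᵢ/(AᵢEᵢ) = δ_free.
Σ Lᵢ/(AᵢEᵢ) = 550/(2325×33×10³) + 625/(1525×118×10³) = 1.064×10⁻⁵ mm/N.
P = 0.7733 / 1.064×10⁻⁵ = 72670 N = 72.67 kN, tensile.
σ_{concrete} = P / A = 72670 / 2325 = 31.26 MPa.

σ ≈ 31.3 MPa (tensile)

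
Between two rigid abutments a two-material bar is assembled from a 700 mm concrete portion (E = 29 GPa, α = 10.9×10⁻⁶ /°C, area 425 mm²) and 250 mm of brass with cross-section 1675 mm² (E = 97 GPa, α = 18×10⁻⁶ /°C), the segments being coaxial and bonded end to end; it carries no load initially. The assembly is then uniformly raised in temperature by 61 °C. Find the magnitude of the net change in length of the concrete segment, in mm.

|ΔL| ≈ 0.255 mm

If the supports were absent, the total length change would be Σ αᵢΔT Lᵢ = 10.9×10⁻⁶×61×700 + 18×10⁻⁶×61×250 = 0.7399 mm.
The rigid supports impose zero overall length change; the single axial force P common to all segments must satisfy P Σ Lᵢ/(AᵢEᵢ) = δ_free.
The series flexibility is Σ Lᵢ/(AᵢEᵢ) = 700/(425×29×10³) + 250/(1675×97×10³) = 5.833×10⁻⁵ mm/N.
So P = 0.7399 / 5.833×10⁻⁵ = 12.68 kN, compressive.
For the concrete segment, free thermal change = 10.9×10⁻⁶×61×700 = 0.4654 mm and elastic change from P = 12680×700/(425×29×10³) = 0.7204 mm; these oppose, so the net change is 0.255 mm (segment shortens).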